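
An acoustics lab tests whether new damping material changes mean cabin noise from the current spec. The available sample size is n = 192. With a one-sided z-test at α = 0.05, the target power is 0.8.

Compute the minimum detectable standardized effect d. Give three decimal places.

d ≈ 0.179

Need Φ(δ − 1.645) = 0.8, so δ = 1.645 + 0.842 = 2.486.
δ = d·√n ⇒ d = δ/√n = 2.486/√192 = 0.1794.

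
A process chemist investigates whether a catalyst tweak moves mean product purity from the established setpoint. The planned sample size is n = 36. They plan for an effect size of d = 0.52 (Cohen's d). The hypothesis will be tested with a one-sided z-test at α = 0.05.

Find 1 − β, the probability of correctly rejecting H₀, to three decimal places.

Noncentrality parameter: δ = d·√n = 0.52 × √36 = 3.1200
One-sided α = 0.05 → critical value z_{0.05} = 1.645.
Power = Φ(δ − 1.645) = Φ(1.475) = 0.9299.

Power ≈ 0.930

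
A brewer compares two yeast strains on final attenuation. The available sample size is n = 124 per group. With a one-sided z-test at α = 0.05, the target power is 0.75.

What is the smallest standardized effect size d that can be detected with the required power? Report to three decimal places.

Required noncentrality: δ = z_{0.05} + z_{0.25} = 1.645 + 0.674 = 2.319.
δ = d·√(n/2) ⇒ d = δ/√(n/2) = 2.319/√(124/2) = 0.2946.

d ≈ 0.295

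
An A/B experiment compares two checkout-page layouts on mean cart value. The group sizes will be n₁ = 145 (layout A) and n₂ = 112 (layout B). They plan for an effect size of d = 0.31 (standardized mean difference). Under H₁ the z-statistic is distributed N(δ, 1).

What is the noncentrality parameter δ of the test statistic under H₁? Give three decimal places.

δ ≈ 2.464

The noncentrality parameter scales effect size by the design's sample-size factor: δ = d / √(1/n₁ + 1/n₂) = 0.31 / √(1/145 + 1/112) = 2.4643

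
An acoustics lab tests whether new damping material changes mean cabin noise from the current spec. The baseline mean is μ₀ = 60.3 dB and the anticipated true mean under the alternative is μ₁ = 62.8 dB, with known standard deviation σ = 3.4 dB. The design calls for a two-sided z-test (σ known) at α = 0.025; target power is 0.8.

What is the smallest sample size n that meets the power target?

Standardized effect: d = |μ₁ − μ₀| / σ = |62.8 − 60.3| / 3.4 = 0.7353
Set Φ(δ − 2.241) = 0.8; then δ − 2.241 = Φ⁻¹(0.8) = 0.842, giving δ = 3.083.
(For δ > 0 the lower-tail rejection region contributes negligibly to power, so the one-term inversion is standard.)
δ = d·√n ⇒ n = (δ/d)² = (3.083 / 0.7353)² = 17.58.
Rounding up, n = 18.

n = 18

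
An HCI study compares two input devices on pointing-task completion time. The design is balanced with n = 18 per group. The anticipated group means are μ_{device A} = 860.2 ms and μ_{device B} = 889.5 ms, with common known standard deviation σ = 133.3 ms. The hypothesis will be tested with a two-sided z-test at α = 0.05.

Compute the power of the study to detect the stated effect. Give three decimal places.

Power ≈ 0.101

Standardized effect: d = |μ_{device A} − μ_{device B}| / σ = |860.2 − 889.5| / 133.3 = 0.2198
Noncentrality parameter: δ = d·√(n/2) = 0.2198 × √(18/2) = 0.6594
Two-sided α = 0.05 → critical value z_{0.025} = 1.960.
Power = Φ(δ − 1.960) + Φ(−δ − 1.960) = Φ(-1.301) + Φ(-2.619) = 0.0967 + 0.0044 = 0.1011.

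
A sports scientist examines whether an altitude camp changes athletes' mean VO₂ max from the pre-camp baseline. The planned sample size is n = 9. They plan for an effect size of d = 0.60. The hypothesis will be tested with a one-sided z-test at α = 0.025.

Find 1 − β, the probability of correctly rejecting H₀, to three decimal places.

Noncentrality parameter: δ = d·√n = 0.60 × √9 = 1.8000
One-sided α = 0.025 → critical value z_{0.025} = 1.960.
Power = Φ(δ − 1.960) = Φ(-0.160) = 0.4365.

Power ≈ 0.436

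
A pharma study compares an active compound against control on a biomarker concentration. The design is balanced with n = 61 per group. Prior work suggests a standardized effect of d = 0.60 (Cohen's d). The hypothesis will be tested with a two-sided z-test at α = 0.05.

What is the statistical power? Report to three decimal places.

Noncentrality parameter: δ = d·√(n/2) = 0.60 × √(61/2) = 3.3136
Two-sided α = 0.05 → critical value z_{0.025} = 1.960.
Power = Φ(δ − 1.960) + Φ(−δ − 1.960) = Φ(1.354) + Φ(-5.274) = 0.9121 + 0.0000 = 0.9121.

Power ≈ 0.912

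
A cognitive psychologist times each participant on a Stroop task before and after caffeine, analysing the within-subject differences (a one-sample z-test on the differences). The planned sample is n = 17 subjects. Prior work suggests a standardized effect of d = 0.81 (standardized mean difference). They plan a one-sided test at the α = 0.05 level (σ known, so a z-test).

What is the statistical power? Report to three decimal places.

Power ≈ 0.955

Noncentrality parameter: λ = d·√n = 0.81 × √17 = 3.3397
Critical value for a one-sided test at α = 0.05: z_α = 1.645.
Power = P(Z > 1.645 − λ) = Φ(1.695) = 0.9549.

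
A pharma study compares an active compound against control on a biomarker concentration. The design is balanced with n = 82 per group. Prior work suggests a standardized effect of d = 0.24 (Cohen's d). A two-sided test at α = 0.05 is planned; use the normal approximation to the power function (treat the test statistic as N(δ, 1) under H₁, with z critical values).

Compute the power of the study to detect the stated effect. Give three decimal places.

Noncentrality parameter: δ = d·√(n/2) = 0.24 × √(82/2) = 1.5367
Critical value for a two-sided test at α = 0.05: z_{α/2} = 1.960.
Power = Φ(δ − 1.960) + Φ(−δ − 1.960) = Φ(-0.423) + Φ(-3.497) = 0.3361 + 0.0002 = 0.3363.

Power ≈ 0.336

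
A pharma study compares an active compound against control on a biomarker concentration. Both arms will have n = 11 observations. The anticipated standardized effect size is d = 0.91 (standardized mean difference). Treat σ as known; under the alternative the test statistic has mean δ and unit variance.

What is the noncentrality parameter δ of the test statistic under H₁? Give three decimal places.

δ ≈ 2.134

δ = d·√(n/2) = 0.91 × √(11/2) = 2.1341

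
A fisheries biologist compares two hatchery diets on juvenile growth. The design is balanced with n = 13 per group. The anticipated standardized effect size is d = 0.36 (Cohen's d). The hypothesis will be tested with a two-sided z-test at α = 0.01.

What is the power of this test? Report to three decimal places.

Noncentrality parameter: δ = d·√(n/2) = 0.36 × √(13/2) = 0.9178
Critical value for a two-sided test at α = 0.01: z_{α/2} = 2.576.
Power = Φ(δ − 2.576) + Φ(−δ − 2.576) = Φ(-1.658) + Φ(-3.494) = 0.0487 + 0.0002 = 0.0489.

Power ≈ 0.049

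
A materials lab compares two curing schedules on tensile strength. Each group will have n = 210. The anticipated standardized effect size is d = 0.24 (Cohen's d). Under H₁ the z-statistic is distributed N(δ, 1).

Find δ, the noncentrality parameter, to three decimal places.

The noncentrality parameter scales effect size by the design's sample-size factor: δ = d·√(n/2) = 0.24 × √(210/2) = 2.4593

δ ≈ 2.459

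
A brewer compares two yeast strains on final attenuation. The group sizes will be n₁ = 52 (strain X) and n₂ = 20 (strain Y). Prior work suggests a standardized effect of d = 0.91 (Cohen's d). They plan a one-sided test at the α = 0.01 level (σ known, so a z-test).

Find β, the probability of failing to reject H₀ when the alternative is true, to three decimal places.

Noncentrality parameter: δ = d / √(1/n₁ + 1/n₂) = 0.91 / √(1/52 + 1/20) = 3.4585
One-sided α = 0.01 → critical value z_{0.01} = 2.326.
Power = Φ(δ − 2.326) = Φ(1.132) = 0.8712.
Type II error: β = 1 − power = 1 − 0.8712 = 0.1288.

β ≈ 0.129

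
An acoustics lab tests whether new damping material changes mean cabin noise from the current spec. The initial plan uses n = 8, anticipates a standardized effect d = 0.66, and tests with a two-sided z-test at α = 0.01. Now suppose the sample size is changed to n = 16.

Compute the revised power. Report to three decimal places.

With n = 16: δ = d·√n = 0.66 × √16 = 2.6400. Critical value z_{0.005} = 2.576.
Revised power = Φ(δ − 2.576) + Φ(−δ − 2.576) = Φ(0.064) + Φ(-5.216) = 0.5256 + 0.0000 = 0.5256.

Power ≈ 0.526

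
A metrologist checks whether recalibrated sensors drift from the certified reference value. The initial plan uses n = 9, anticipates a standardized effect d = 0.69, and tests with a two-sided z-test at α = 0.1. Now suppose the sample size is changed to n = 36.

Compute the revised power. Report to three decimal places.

Power ≈ 0.994

With n = 36: δ = d·√n = 0.69 × √36 = 4.1400. Critical value z_{0.05} = 1.645.
Revised power = Φ(δ − 1.645) + Φ(−δ − 1.645) = Φ(2.495) + Φ(-5.785) = 0.9937 + 0.0000 = 0.9937.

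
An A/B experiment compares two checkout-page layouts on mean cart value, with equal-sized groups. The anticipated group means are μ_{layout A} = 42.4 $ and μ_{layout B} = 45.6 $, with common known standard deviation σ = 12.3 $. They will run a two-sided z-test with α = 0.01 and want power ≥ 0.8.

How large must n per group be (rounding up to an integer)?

n = 346 per group

Standardized effect: d = |μ_{layout A} − μ_{layout B}| / σ = |42.4 − 45.6| / 12.3 = 0.2602
For power 0.8 need Φ(δ − z_{0.005}) = 0.8, so δ = z_{0.005} + z_{0.20} = 2.576 + 0.842 = 3.417.
(For δ > 0 the lower-tail rejection region contributes negligibly to power, so the one-term inversion is standard.)
δ = d·√(n/2) ⇒ n = 2(δ/d)² = 2 × (3.417 / 0.2602)² = 345.10.
Round up to the next whole unit.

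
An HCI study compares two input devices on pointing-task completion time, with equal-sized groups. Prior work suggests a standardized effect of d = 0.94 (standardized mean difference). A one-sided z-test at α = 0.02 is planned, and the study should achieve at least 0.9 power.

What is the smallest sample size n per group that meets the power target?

n = 26 per group

Set Φ(δ − 2.054) = 0.9; then δ − 2.054 = Φ⁻¹(0.9) = 1.282, giving δ = 3.335.
δ = d·√(n/2) ⇒ n = 2(δ/d)² = 2 × (3.335 / 0.94)² = 25.18.
Round up to the next whole unit.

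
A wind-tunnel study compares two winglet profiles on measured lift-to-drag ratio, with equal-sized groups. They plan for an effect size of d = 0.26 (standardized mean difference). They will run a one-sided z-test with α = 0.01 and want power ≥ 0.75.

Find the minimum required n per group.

Set Φ(δ − 2.326) = 0.75; then δ − 2.326 = Φ⁻¹(0.75) = 0.674, giving δ = 3.001.
δ = d·√(n/2) ⇒ n = 2(δ/d)² = 2 × (3.001 / 0.26)² = 266.42.
Rounding up, n = 267 per group.

n = 267 per group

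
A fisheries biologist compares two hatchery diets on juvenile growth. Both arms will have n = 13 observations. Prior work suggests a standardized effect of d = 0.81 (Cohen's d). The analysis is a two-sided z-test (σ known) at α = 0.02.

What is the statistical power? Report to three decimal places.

Power ≈ 0.397

Noncentrality parameter: λ = d·√(n/2) = 0.81 × √(13/2) = 2.0651
Critical value for a two-sided test at α = 0.02: z_{α/2} = 2.326.
Power = Φ(λ − 2.326) + Φ(−λ − 2.326) = Φ(-0.261) + Φ(-4.391) = 0.3970 + 0.0000 = 0.3970.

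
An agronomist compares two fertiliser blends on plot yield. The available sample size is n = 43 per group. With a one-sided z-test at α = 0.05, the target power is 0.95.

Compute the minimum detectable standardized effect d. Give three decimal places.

Need Φ(δ − 1.645) = 0.95, so δ = 1.645 + 1.645 = 3.290.
δ = d·√(n/2) ⇒ d = δ/√(n/2) = 3.290/√(43/2) = 0.7095.

d ≈ 0.709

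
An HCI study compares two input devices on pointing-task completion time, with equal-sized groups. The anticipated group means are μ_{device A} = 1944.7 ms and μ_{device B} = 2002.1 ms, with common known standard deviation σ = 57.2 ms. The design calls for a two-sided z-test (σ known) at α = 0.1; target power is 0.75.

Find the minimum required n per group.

Standardized effect: d = |μ_{device A} − μ_{device B}| / σ = |1944.7 − 2002.1| / 57.2 = 1.0035
For power 0.75 need Φ(δ − z_{0.05}) = 0.75, so δ = z_{0.05} + z_{0.25} = 1.645 + 0.674 = 2.319.
(For δ > 0 the lower-tail rejection region contributes negligibly to power, so the one-term inversion is standard.)
δ = d·√(n/2) ⇒ n = 2(δ/d)² = 2 × (2.319 / 1.0035)² = 10.68.
Round up to the next whole unit.

n = 11 per group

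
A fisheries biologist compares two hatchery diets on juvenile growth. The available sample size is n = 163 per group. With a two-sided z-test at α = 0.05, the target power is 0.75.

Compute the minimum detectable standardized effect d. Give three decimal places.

Required noncentrality: δ = z_{0.025} + z_{0.25} = 1.960 + 0.674 = 2.634.
(The second rejection-region term Φ(−δ − z_{α/2}) is negligible and dropped.)
δ = d·√(n/2) ⇒ d = δ/√(n/2) = 2.634/√(163/2) = 0.2918.

d ≈ 0.292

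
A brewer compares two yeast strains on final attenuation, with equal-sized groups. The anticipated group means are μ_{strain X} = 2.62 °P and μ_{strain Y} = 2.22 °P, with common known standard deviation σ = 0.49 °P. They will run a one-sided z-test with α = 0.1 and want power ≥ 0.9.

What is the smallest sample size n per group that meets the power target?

n = 20 per group

Standardized effect: d = |μ_{strain X} − μ_{strain Y}| / σ = |2.62 − 2.22| / 0.49 = 0.8163
Set Φ(δ − 1.282) = 0.9; then δ − 1.282 = Φ⁻¹(0.9) = 1.282, giving δ = 2.563.
δ = d·√(n/2) ⇒ n = 2(δ/d)² = 2 × (2.563 / 0.8163)² = 19.72.
Round up to the next whole unit.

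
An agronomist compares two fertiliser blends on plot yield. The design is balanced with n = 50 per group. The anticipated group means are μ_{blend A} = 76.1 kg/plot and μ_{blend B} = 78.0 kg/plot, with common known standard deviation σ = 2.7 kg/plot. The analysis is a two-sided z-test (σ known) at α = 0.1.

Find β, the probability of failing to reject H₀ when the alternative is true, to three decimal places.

β ≈ 0.030

Standardized effect: d = |μ_{blend A} − μ_{blend B}| / σ = |76.1 − 78.0| / 2.7 = 0.7037
Noncentrality parameter: δ = d·√(n/2) = 0.7037 × √(50/2) = 3.5185
Two-sided α = 0.1 → critical value z_{0.05} = 1.645.
Power = Φ(δ − 1.645) + Φ(−δ − 1.645) = Φ(1.874) + Φ(-5.163) = 0.9695 + 0.0000 = 0.9695.
Type II error: β = 1 − power = 1 − 0.9695 = 0.0305.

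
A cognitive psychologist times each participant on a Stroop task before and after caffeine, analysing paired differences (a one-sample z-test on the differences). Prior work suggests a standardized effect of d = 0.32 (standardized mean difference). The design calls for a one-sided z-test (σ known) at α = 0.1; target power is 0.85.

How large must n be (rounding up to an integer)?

n = 53

For power 0.85 need Φ(δ − z_{0.1}) = 0.85, so δ = z_{0.1} + z_{0.15} = 1.282 + 1.036 = 2.318.
δ = d·√n ⇒ n = (δ/d)² = (2.318 / 0.32)² = 52.47.
Round up to the next whole unit.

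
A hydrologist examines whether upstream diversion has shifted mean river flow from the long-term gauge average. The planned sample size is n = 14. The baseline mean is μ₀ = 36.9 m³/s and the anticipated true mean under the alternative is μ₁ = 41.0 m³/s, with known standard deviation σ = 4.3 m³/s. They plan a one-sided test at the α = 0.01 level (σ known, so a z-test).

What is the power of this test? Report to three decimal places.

Standardized effect: d = |μ₁ − μ₀| / σ = |41.0 − 36.9| / 4.3 = 0.9535
Noncentrality parameter: δ = d·√n = 0.9535 × √14 = 3.5676
Critical value for a one-sided test at α = 0.01: z_α = 2.326.
Power = Φ(δ − 2.326) = Φ(1.241) = 0.8927.

Power ≈ 0.893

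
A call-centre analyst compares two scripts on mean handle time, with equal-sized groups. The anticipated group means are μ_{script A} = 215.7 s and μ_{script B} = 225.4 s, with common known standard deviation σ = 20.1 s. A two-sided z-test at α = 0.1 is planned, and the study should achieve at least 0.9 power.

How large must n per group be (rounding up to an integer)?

Standardized effect: d = |μ_{script A} − μ_{script B}| / σ = |215.7 − 225.4| / 20.1 = 0.4826
Set Φ(δ − 1.645) = 0.9; then δ − 1.645 = Φ⁻¹(0.9) = 1.282, giving δ = 2.926.
(For δ > 0 the lower-tail rejection region contributes negligibly to power, so the one-term inversion is standard.)
δ = d·√(n/2) ⇒ n = 2(δ/d)² = 2 × (2.926 / 0.4826)² = 73.54.
Round up to the next whole unit.

n = 74 per group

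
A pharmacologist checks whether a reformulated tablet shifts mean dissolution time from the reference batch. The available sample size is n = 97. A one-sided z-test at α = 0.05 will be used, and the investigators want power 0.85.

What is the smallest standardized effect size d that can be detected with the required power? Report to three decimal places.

Required noncentrality: δ = z_{0.05} + z_{0.15} = 1.645 + 1.036 = 2.681.
δ = d·√n ⇒ d = δ/√n = 2.681/√97 = 0.2722.

d ≈ 0.272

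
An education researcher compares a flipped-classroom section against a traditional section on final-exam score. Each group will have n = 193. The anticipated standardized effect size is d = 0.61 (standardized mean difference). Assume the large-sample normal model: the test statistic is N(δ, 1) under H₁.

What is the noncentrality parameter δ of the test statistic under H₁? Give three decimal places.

δ ≈ 5.992

The noncentrality parameter scales effect size by the design's sample-size factor: δ = d·√(n/2) = 0.61 × √(193/2) = 5.9923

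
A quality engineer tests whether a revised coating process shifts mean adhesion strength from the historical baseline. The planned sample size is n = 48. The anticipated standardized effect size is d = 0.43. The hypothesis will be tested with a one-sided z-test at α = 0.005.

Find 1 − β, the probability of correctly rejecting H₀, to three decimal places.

Power ≈ 0.657

Noncentrality parameter: δ = d·√n = 0.43 × √48 = 2.9791
One-sided α = 0.005 → critical value z_{0.005} = 2.576.
Power = P(Z > 2.576 − δ) = Φ(0.403) = 0.6566.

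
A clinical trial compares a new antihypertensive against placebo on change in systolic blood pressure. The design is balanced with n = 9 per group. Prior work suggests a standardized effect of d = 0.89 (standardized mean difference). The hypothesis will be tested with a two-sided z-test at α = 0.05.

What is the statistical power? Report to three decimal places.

Noncentrality parameter: δ = d·√(n/2) = 0.89 × √(9/2) = 1.8880
Critical value for a two-sided test at α = 0.05: z_{α/2} = 1.960.
Power = Φ(δ − 1.960) + Φ(−δ − 1.960) = Φ(-0.072) + Φ(-3.848) = 0.4713 + 0.0001 = 0.4714.

Power ≈ 0.471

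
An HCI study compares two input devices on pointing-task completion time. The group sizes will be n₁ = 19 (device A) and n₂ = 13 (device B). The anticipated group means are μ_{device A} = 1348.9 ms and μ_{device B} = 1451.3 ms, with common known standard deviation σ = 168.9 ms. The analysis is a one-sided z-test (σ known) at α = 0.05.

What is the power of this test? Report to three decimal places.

Power ≈ 0.516

Standardized effect: d = |μ_{device A} − μ_{device B}| / σ = |1348.9 − 1451.3| / 168.9 = 0.6063
Noncentrality parameter: δ = d / √(1/n₁ + 1/n₂) = 0.6063 / √(1/19 + 1/13) = 1.6844
One-sided α = 0.05 → critical value z_{0.05} = 1.645.
Power = P(Z > 1.645 − δ) = Φ(0.040) = 0.5158.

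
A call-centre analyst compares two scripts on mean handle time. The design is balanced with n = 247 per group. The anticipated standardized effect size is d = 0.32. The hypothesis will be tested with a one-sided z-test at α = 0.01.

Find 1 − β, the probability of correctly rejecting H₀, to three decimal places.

Power ≈ 0.891

Noncentrality parameter: δ = d·√(n/2) = 0.32 × √(247/2) = 3.5562
Critical value for a one-sided test at α = 0.01: z_α = 2.326.
Power = Φ(δ − 2.326) = Φ(1.230) = 0.8906.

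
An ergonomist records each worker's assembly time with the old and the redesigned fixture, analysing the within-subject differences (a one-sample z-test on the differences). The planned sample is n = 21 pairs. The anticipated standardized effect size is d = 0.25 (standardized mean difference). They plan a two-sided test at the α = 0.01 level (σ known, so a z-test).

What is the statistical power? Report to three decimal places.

Noncentrality parameter: δ = d·√n = 0.25 × √21 = 1.1456
Critical value for a two-sided test at α = 0.01: z_{α/2} = 2.576.
Power = Φ(δ − 2.576) + Φ(−δ − 2.576) = Φ(-1.430) + Φ(-3.721) = 0.0763 + 0.0001 = 0.0764.

Power ≈ 0.076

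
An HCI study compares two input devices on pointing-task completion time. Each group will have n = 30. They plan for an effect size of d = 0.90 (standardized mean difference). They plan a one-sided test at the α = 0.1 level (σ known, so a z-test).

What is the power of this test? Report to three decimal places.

Noncentrality parameter: δ = d·√(n/2) = 0.90 × √(30/2) = 3.4857
Critical value for a one-sided test at α = 0.1: z_α = 1.282.
Power = Φ(δ − 1.282) = Φ(2.204) = 0.9862.

Power ≈ 0.986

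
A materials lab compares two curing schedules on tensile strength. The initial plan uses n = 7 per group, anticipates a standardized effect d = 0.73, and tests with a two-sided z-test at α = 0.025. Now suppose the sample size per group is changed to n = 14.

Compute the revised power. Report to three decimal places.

Power ≈ 0.378

With n = 14 per group: δ = d·√(n/2) = 0.73 × √(14/2) = 1.9314. Critical value z_{0.0125} = 2.241.
Revised power = Φ(δ − 2.241) + Φ(−δ − 2.241) = Φ(-0.310) + Φ(-4.173) = 0.3783 + 0.0000 = 0.3783.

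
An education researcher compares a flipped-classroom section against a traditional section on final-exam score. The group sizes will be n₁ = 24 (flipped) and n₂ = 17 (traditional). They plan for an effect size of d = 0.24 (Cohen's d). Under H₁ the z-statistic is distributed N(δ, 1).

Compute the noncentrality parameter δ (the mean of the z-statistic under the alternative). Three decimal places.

δ ≈ 0.757

The noncentrality parameter scales effect size by the design's sample-size factor: δ = d / √(1/n₁ + 1/n₂) = 0.24 / √(1/24 + 1/17) = 0.7571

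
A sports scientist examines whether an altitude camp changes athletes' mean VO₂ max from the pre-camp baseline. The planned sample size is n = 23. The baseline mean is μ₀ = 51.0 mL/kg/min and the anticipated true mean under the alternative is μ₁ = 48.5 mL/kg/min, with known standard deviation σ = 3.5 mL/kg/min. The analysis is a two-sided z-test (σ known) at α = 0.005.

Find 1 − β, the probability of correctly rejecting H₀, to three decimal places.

Standardized effect: d = |μ₁ − μ₀| / σ = |48.5 − 51.0| / 3.5 = 0.7143
Noncentrality parameter: δ = d·√n = 0.7143 × √23 = 3.4256
Two-sided α = 0.005 → critical value z_{0.0025} = 2.807.
Power = Φ(δ − 2.807) + Φ(−δ − 2.807) = Φ(0.619) + Φ(-6.233) = 0.7319 + 0.0000 = 0.7319.

Power ≈ 0.732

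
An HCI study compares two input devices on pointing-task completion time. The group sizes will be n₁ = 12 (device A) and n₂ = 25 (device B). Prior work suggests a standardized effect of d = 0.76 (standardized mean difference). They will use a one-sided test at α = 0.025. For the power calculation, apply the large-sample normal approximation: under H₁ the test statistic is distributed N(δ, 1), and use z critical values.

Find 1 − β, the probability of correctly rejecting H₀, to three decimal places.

Power ≈ 0.581

Noncentrality parameter: δ = d / √(1/n₁ + 1/n₂) = 0.76 / √(1/12 + 1/25) = 2.1641
Critical value for a one-sided test at α = 0.025: z_α = 1.960.
Power = Φ(δ − 1.960) = Φ(0.204) = 0.5809.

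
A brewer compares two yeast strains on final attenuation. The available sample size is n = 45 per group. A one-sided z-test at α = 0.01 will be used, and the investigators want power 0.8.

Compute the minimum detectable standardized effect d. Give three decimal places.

d ≈ 0.668

Required noncentrality: δ = z_{0.01} + z_{0.20} = 2.326 + 0.842 = 3.168.
δ = d·√(n/2) ⇒ d = δ/√(n/2) = 3.168/√(45/2) = 0.6679.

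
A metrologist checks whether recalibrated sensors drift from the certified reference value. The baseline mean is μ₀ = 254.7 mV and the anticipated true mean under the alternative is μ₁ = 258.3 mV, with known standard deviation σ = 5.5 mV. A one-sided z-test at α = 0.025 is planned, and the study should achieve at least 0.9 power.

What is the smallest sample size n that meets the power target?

Standardized effect: d = |μ₁ − μ₀| / σ = |258.3 − 254.7| / 5.5 = 0.6545
For power 0.9 need Φ(δ − z_{0.025}) = 0.9, so δ = z_{0.025} + z_{0.10} = 1.960 + 1.282 = 3.242.
δ = d·√n ⇒ n = (δ/d)² = (3.242 / 0.6545)² = 24.53.
Round up to the next whole unit.

n = 25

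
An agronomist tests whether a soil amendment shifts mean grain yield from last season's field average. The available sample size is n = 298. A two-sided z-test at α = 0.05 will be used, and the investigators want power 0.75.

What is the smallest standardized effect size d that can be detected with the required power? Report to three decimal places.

Need Φ(δ − 1.960) = 0.75, so δ = 1.960 + 0.674 = 2.634.
(Lower-tail contribution to power is negligible for δ > 0.)
δ = d·√n ⇒ d = δ/√n = 2.634/√298 = 0.1526.

d ≈ 0.153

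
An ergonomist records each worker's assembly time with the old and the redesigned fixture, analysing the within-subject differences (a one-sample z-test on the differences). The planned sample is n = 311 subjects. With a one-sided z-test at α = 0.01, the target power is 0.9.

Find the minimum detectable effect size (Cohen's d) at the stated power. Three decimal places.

d ≈ 0.205

Required noncentrality: δ = z_{0.01} + z_{0.10} = 2.326 + 1.282 = 3.608.
δ = d·√n ⇒ d = δ/√n = 3.608/√311 = 0.2046.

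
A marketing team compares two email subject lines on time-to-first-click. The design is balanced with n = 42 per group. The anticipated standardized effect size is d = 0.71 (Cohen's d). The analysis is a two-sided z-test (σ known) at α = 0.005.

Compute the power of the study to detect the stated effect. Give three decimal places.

Noncentrality parameter: δ = d·√(n/2) = 0.71 × √(42/2) = 3.2536
Critical value for a two-sided test at α = 0.005: z_{α/2} = 2.807.
Power = Φ(δ − 2.807) + Φ(−δ − 2.807) = Φ(0.447) + Φ(-6.061) = 0.6724 + 0.0000 = 0.6724.

Power ≈ 0.672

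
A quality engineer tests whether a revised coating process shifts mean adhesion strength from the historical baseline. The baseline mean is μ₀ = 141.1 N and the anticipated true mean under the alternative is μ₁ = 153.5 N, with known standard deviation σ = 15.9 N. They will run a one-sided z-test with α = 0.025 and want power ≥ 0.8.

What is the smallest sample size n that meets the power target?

Standardized effect: d = |μ₁ − μ₀| / σ = |153.5 − 141.1| / 15.9 = 0.7799
Set Φ(δ − 1.960) = 0.8; then δ − 1.960 = Φ⁻¹(0.8) = 0.842, giving δ = 2.802.
δ = d·√n ⇒ n = (δ/d)² = (2.802 / 0.7799)² = 12.91.
Rounding up, n = 13.

n = 13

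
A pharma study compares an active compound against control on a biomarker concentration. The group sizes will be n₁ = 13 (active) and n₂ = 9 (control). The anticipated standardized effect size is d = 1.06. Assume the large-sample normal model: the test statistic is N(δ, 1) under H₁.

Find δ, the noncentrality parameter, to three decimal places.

δ ≈ 2.444

The noncentrality parameter scales effect size by the design's sample-size factor: δ = d / √(1/n₁ + 1/n₂) = 1.06 / √(1/13 + 1/9) = 2.4445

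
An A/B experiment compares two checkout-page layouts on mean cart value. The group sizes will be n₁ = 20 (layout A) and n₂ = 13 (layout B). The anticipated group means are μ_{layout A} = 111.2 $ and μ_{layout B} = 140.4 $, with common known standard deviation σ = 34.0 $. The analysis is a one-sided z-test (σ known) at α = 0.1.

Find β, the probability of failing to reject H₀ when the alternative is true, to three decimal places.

β ≈ 0.129

Standardized effect: d = |μ_{layout A} − μ_{layout B}| / σ = |111.2 − 140.4| / 34.0 = 0.8588
Noncentrality parameter: δ = d / √(1/n₁ + 1/n₂) = 0.8588 / √(1/20 + 1/13) = 2.4106
Critical value for a one-sided test at α = 0.1: z_α = 1.282.
Power = P(Z > 1.282 − δ) = Φ(1.129) = 0.8706.
Type II error: β = 1 − power = 1 − 0.8706 = 0.1294.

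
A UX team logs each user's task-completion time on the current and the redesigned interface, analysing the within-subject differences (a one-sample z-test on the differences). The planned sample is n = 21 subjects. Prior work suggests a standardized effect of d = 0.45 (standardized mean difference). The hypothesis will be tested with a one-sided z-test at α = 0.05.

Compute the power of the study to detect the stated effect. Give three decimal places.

Power ≈ 0.662

Noncentrality parameter: δ = d·√n = 0.45 × √21 = 2.0622
Critical value for a one-sided test at α = 0.05: z_α = 1.645.
Power = Φ(δ − 1.645) = Φ(0.417) = 0.6618.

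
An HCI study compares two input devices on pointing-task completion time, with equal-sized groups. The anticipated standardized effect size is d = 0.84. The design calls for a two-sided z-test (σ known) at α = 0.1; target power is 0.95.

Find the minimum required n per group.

Set Φ(δ − 1.645) = 0.95; then δ − 1.645 = Φ⁻¹(0.95) = 1.645, giving δ = 3.290.
(Ignoring the negligible lower-tail rejection probability gives the usual closed-form inversion.)
δ = d·√(n/2) ⇒ n = 2(δ/d)² = 2 × (3.290 / 0.84)² = 30.68.
Round up to the next whole unit.

n = 31 per group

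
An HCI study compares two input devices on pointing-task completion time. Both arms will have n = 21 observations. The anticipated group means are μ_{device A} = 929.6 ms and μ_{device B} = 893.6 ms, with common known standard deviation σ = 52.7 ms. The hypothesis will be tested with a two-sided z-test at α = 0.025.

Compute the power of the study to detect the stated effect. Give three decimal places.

Power ≈ 0.489

Standardized effect: d = |μ_{device A} − μ_{device B}| / σ = |929.6 − 893.6| / 52.7 = 0.6831
Noncentrality parameter: δ = d·√(n/2) = 0.6831 × √(21/2) = 2.2135
Two-sided α = 0.025 → critical value z_{0.0125} = 2.241.
Power = Φ(δ − 2.241) + Φ(−δ − 2.241) = Φ(-0.028) + Φ(-4.455) = 0.4889 + 0.0000 = 0.4889.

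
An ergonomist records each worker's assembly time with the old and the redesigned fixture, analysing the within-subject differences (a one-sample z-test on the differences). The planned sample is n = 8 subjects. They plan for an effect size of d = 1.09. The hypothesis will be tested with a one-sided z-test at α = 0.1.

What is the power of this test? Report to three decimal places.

Power ≈ 0.964

Noncentrality parameter: λ = d·√n = 1.09 × √8 = 3.0830
One-sided α = 0.1 → critical value z_{0.1} = 1.282.
Power = P(Z > 1.282 − λ) = Φ(1.801) = 0.9642.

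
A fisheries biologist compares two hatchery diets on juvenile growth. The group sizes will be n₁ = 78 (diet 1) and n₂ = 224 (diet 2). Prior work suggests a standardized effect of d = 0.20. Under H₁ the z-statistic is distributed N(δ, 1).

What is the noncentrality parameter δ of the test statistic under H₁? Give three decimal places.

δ ≈ 1.521

δ = d / √(1/n₁ + 1/n₂) = 0.20 / √(1/78 + 1/224) = 1.5212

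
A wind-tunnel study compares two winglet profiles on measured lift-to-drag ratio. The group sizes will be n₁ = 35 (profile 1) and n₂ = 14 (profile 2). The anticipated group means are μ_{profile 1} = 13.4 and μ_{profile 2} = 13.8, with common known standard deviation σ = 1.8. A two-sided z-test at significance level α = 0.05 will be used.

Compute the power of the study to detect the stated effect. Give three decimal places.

Power ≈ 0.108

Standardized effect: d = |μ_{profile 1} − μ_{profile 2}| / σ = |13.4 − 13.8| / 1.8 = 0.2222
Noncentrality parameter: δ = d / √(1/n₁ + 1/n₂) = 0.2222 / √(1/35 + 1/14) = 0.7027
Two-sided α = 0.05 → critical value z_{0.025} = 1.960.
Power = Φ(δ − 1.960) + Φ(−δ − 1.960) = Φ(-1.257) + Φ(-2.663) = 0.1043 + 0.0039 = 0.1082.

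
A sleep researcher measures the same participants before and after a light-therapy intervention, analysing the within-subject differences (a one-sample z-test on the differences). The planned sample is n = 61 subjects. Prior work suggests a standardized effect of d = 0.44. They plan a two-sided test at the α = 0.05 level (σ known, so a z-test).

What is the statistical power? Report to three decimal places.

Noncentrality parameter: δ = d·√n = 0.44 × √61 = 3.4365
Critical value for a two-sided test at α = 0.05: z_{α/2} = 1.960.
Power = Φ(δ − 1.960) + Φ(−δ − 1.960) = Φ(1.477) + Φ(-5.396) = 0.9301 + 0.0000 = 0.9301.

Power ≈ 0.930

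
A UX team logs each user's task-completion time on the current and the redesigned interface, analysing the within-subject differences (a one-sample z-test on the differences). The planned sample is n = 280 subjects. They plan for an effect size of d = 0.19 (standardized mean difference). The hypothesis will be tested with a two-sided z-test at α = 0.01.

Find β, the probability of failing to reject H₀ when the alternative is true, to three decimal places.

β ≈ 0.273

Noncentrality parameter: δ = d·√n = 0.19 × √280 = 3.1793
Critical value for a two-sided test at α = 0.01: z_{α/2} = 2.576.
Power = Φ(δ − 2.576) + Φ(−δ − 2.576) = Φ(0.603) + Φ(-5.755) = 0.7269 + 0.0000 = 0.7269.
Type II error: β = 1 − power = 1 − 0.7269 = 0.2731.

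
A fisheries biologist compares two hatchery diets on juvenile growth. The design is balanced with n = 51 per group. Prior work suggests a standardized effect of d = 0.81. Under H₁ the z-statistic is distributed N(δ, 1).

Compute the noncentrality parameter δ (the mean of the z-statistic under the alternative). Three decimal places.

δ = d·√(n/2) = 0.81 × √(51/2) = 4.0903

δ ≈ 4.090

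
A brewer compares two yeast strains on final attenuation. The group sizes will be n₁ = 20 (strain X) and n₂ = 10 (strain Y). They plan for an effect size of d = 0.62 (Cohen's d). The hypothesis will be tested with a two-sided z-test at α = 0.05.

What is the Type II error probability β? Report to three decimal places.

Noncentrality parameter: δ = d / √(1/n₁ + 1/n₂) = 0.62 / √(1/20 + 1/10) = 1.6008
Two-sided α = 0.05 → critical value z_{0.025} = 1.960.
Power = Φ(δ − 1.960) + Φ(−δ − 1.960) = Φ(-0.359) + Φ(-3.561) = 0.3597 + 0.0002 = 0.3599.
Type II error: β = 1 − power = 1 − 0.3599 = 0.6401.

β ≈ 0.640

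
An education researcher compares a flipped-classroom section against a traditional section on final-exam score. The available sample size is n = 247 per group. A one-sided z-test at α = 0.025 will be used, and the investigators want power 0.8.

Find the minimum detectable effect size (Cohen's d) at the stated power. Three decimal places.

d ≈ 0.252

Required noncentrality: δ = z_{0.025} + z_{0.20} = 1.960 + 0.842 = 2.802.
δ = d·√(n/2) ⇒ d = δ/√(n/2) = 2.802/√(247/2) = 0.2521.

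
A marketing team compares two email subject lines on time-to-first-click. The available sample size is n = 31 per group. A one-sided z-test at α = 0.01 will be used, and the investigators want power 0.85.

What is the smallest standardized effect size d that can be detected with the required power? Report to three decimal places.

Need Φ(δ − 2.326) = 0.85, so δ = 2.326 + 1.036 = 3.363.
δ = d·√(n/2) ⇒ d = δ/√(n/2) = 3.363/√(31/2) = 0.8541.

d ≈ 0.854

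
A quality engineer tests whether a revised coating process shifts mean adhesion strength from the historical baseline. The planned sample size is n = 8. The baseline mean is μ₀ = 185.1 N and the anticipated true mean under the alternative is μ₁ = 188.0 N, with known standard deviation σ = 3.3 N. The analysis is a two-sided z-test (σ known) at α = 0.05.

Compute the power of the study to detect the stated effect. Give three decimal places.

Standardized effect: d = |μ₁ − μ₀| / σ = |188.0 − 185.1| / 3.3 = 0.8788
Noncentrality parameter: δ = d·√n = 0.8788 × √8 = 2.4856
Critical value for a two-sided test at α = 0.05: z_{α/2} = 1.960.
Power = Φ(δ − 1.960) + Φ(−δ − 1.960) = Φ(0.526) + Φ(-4.446) = 0.7004 + 0.0000 = 0.7004.

Power ≈ 0.700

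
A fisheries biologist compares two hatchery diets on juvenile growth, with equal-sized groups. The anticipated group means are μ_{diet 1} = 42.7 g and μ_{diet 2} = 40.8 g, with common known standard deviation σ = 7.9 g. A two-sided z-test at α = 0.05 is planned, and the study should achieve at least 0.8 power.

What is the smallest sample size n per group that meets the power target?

Standardized effect: d = |μ_{diet 1} − μ_{diet 2}| / σ = |42.7 − 40.8| / 7.9 = 0.2405
For power 0.8 need Φ(δ − z_{0.025}) = 0.8, so δ = z_{0.025} + z_{0.20} = 1.960 + 0.842 = 2.802.
(Ignoring the negligible lower-tail rejection probability gives the usual closed-form inversion.)
δ = d·√(n/2) ⇒ n = 2(δ/d)² = 2 × (2.802 / 0.2405)² = 271.38.
Round up to the next whole unit.

n = 272 per group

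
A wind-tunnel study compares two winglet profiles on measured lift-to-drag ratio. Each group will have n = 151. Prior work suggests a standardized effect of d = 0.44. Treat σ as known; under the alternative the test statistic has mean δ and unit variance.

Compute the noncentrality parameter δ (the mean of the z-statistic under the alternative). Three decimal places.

δ ≈ 3.823

δ = d·√(n/2) = 0.44 × √(151/2) = 3.8232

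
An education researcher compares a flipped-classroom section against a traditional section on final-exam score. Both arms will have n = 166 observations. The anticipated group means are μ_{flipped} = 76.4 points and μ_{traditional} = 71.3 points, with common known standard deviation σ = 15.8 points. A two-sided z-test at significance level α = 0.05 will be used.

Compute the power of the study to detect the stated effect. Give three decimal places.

Power ≈ 0.837

Standardized effect: d = |μ_{flipped} − μ_{traditional}| / σ = |76.4 − 71.3| / 15.8 = 0.3228
Noncentrality parameter: δ = d·√(n/2) = 0.3228 × √(166/2) = 2.9407
Two-sided α = 0.05 → critical value z_{0.025} = 1.960.
Power = Φ(δ − 1.960) + Φ(−δ − 1.960) = Φ(0.981) + Φ(-4.901) = 0.8366 + 0.0000 = 0.8366.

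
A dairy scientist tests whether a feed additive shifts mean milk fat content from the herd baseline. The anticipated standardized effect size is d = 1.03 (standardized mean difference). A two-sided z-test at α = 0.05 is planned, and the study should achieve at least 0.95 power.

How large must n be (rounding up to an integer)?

For power 0.95 need Φ(δ − z_{0.025}) = 0.95, so δ = z_{0.025} + z_{0.05} = 1.960 + 1.645 = 3.605.
(For δ > 0 the lower-tail rejection region contributes negligibly to power, so the one-term inversion is standard.)
δ = d·√n ⇒ n = (δ/d)² = (3.605 / 1.03)² = 12.25.
Round up to the next whole unit.

n = 13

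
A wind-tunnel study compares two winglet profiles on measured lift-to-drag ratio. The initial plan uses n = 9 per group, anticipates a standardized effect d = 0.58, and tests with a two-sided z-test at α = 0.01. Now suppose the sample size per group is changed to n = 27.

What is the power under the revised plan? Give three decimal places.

With n = 27 per group: δ = d·√(n/2) = 0.58 × √(27/2) = 2.1311. Critical value z_{0.005} = 2.576.
Revised power = Φ(δ − 2.576) + Φ(−δ − 2.576) = Φ(-0.445) + Φ(-4.707) = 0.3282 + 0.0000 = 0.3282.

Power ≈ 0.328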